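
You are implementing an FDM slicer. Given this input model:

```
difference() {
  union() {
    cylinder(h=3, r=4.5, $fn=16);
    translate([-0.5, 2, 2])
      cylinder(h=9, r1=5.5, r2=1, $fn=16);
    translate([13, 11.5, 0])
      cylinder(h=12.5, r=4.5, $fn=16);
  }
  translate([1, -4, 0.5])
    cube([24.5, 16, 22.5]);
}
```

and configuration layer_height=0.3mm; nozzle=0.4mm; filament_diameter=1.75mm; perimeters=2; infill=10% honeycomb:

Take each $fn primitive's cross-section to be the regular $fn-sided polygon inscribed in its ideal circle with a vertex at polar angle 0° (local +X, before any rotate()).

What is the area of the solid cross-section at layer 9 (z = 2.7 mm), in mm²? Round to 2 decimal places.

87.91 mm²

At z = 2.7 mm: the cylinder: section is a regular 16-gon, circumradius r=4.5 (area = (16/2)·4.500²·sin(360°/16) = 61.99 mm²); the cone at (-0.5, 2) contributes a regular 16-gon of circumradius 5.150 (interpolated between r1=5.5 and r2=1 at t=0.078) (area = (16/2)·5.150²·sin(360°/16) = 81.20 mm²); the r=4.5 cylinder at (13, 11.5) gives a regular 16-gon of circumradius 4.5 (constant along its height) (area = (16/2)·4.500²·sin(360°/16) = 61.99 mm²); Taking the union: the regions partially overlap — summed areas 205.19 mm² minus the doubly-counted overlap 51.13 mm² gives 154.05 mm² — area = 154.05 mm²; the cube at (1, -4) (footprint 24.5×16) is included at this height (area 392.00 mm²); After the difference (first − rest): starting from that combined region (154.05 mm²), the 24.5×16 cube at (1, -4) partially overlaps it — only the 66.14 mm² overlap (of its 392.00 mm²) is removed, clipping the outline — area = 87.91 mm². Overall, the cross-section has 2 separate islands. Net area = 87.91 mm².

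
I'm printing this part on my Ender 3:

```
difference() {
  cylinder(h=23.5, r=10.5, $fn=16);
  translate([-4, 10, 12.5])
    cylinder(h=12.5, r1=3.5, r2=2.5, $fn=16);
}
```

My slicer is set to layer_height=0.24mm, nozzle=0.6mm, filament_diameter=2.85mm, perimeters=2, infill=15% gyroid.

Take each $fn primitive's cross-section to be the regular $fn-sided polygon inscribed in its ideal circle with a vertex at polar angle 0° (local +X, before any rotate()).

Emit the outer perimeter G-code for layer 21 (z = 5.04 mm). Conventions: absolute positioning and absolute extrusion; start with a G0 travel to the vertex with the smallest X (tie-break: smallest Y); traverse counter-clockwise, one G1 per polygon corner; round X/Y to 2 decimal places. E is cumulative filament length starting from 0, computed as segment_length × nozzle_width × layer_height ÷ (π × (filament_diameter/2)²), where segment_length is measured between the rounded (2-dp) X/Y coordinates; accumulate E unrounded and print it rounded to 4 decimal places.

At z = 5.04 mm: the r=10.5 cylinder gives a regular 16-gon of circumradius 10.5 (constant along its height); the cone at (-4, 10) is not intersected at this z (z outside [12.5, 25]); Taking the first minus the rest: none of the subtracted shapes is present at this height, so the r=10.5 cylinder is unchanged — 1 connected region. The outline is a single polygon with 16 vertices. Extrusion per mm of travel: 0.6 × 0.24 / (π × 1.425²) = 0.022573. Accumulating E over each segment gives final E = 1.4794.

G0 X-10.50 Y0.00 Z5.04
G1 X-9.70 Y-4.02 E0.0925
G1 X-7.42 Y-7.42 E0.1849
G1 X-4.02 Y-9.70 E0.2773
G1 X0.00 Y-10.50 E0.3699
G1 X4.02 Y-9.70 E0.4624
G1 X7.42 Y-7.42 E0.5548
G1 X9.70 Y-4.02 E0.6472
G1 X10.50 Y0.00 E0.7397
G1 X9.70 Y4.02 E0.8322
G1 X7.42 Y7.42 E0.9246
G1 X4.02 Y9.70 E1.0170
G1 X0.00 Y10.50 E1.1096
G1 X-4.02 Y9.70 E1.2021
G1 X-7.42 Y7.42 E1.2945
G1 X-9.70 Y4.02 E1.3869
G1 X-10.50 Y0.00 E1.4794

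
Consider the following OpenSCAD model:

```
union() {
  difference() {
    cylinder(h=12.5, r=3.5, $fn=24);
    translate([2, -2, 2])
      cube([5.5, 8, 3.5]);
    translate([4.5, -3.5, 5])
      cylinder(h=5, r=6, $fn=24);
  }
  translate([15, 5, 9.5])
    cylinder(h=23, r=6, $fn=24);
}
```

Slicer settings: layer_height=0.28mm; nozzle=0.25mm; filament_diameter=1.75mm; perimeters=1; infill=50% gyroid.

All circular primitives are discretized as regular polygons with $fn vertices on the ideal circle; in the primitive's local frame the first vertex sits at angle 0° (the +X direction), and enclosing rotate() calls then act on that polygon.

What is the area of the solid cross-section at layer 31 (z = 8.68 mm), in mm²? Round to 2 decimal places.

At z = 8.68 mm: the r=3.5 cylinder contributes a regular 24-gon of circumradius 3.5 (area = (24/2)·3.500²·sin(360°/24) = 38.05 mm²); the cube at (2, -2) does not reach this height (z outside [2, 5.5]); the r=6 cylinder at (4.5, -3.5) gives a regular 24-gon of circumradius 6 (constant along its height) (area = (24/2)·6.000²·sin(360°/24) = 111.81 mm²); Taking the first minus the rest: starting from the r=3.5 cylinder (38.05 mm²), the r=6 cylinder at (4.5, -3.5) partially overlaps it — only the 18.42 mm² overlap (of its 111.81 mm²) is removed, clipping the outline — area = 19.63 mm²; the cylinder at (15, 5) does not reach this height (z outside [9.5, 32.5]); Merging all regions: only that combined region is present, so the union is just that shape — area = 19.63 mm². Overall, the cross-section is a single solid region. Net area = 19.63 mm².

19.63 mm²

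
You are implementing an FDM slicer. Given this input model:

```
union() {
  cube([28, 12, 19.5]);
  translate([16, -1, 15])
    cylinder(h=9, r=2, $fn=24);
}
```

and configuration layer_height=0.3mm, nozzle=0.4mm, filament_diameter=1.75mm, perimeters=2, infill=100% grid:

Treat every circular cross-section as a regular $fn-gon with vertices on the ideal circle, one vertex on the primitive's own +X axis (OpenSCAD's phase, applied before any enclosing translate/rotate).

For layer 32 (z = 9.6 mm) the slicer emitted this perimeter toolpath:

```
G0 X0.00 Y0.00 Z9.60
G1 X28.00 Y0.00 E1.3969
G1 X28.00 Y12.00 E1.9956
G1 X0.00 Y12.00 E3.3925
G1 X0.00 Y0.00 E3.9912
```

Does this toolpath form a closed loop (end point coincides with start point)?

yes

Start point (G0): (0.00, 0.00). End point (last G1): the path returns to the start — closed.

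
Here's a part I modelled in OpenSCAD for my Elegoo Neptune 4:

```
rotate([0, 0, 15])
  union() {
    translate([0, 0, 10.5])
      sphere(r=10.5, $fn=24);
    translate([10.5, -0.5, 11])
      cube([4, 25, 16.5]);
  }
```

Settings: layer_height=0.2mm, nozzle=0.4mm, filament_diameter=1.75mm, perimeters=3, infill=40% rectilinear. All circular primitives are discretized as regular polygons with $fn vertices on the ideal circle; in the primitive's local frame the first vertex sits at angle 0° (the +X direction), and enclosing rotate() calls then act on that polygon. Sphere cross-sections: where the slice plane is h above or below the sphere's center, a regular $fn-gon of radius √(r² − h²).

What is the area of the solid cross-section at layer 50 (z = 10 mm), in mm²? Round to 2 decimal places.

At z = 10 mm: the sphere: section is a regular 24-gon, circumradius = √(r²−h²) = √(10.5²−0.5²) = 10.488 (area = (24/2)·10.488²·sin(360°/24) = 341.64 mm²); the cube at (10.5, -0.5) is not intersected at this z (z outside [11, 27.5]); Merging all regions: only the r=10.5 sphere is present, so the union is just that shape — area = 341.64 mm²; (rotated 15° about Z; rotation is an isometry so areas/perimeters/island counts are preserved). Overall, the cross-section is a single solid region. Net area = 341.64 mm².

341.64 mm²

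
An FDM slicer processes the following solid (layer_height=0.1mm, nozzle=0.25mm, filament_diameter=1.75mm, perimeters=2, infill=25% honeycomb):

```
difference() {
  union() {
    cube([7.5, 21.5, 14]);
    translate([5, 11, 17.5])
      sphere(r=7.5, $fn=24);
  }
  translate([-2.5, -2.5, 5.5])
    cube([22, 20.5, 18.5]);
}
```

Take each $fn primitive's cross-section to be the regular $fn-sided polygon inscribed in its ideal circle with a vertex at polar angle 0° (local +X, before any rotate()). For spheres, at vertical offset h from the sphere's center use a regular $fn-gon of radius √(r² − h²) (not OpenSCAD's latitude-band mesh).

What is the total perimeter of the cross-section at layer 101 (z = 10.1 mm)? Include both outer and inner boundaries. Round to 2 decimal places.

22.00 mm

At z = 10.1 mm: the 7.5×21.5 cube contributes its full rectangle (perimeter 58.00 mm); the sphere at (5, 11): section is a regular 24-gon, circumradius = √(r²−h²) = √(7.5²−7.4²) = 1.221 (perimeter = 2·24·1.221·sin(180°/24) = 7.65 mm); Merging all regions: the r=7.5 sphere at (5, 11) lies entirely inside the 7.5×21.5 cube, so the union is just the 7.5×21.5 cube — boundary = 58.00 mm; the cube at (-2.5, -2.5) (footprint 22×20.5) is included at this height (perimeter 85.00 mm); Subtracting the remaining from the first: starting from that combined region, the 22×20.5 cube at (-2.5, -2.5) partially overlaps it — only the 135.00 mm² overlap (of its 451.00 mm²) is removed, clipping the outline — boundary = 22.00 mm. Overall, the cross-section is a single solid region. Total boundary length (outer) = 22.00 mm.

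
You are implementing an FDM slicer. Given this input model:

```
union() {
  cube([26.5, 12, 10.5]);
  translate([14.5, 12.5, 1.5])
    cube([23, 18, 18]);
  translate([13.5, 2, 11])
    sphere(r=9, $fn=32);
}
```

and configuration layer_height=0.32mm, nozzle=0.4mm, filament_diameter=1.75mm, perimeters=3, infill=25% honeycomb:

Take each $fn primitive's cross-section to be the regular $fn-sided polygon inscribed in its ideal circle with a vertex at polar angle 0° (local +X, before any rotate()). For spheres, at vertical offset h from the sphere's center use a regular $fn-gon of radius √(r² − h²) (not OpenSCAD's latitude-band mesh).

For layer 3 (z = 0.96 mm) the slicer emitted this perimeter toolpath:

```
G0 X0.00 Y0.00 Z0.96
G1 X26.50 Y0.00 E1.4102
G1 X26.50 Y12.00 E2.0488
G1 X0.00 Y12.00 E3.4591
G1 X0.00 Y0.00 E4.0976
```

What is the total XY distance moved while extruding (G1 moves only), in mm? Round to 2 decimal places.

Sum the Euclidean lengths of each G1 segment: total = 77.00 mm.

77.00 mm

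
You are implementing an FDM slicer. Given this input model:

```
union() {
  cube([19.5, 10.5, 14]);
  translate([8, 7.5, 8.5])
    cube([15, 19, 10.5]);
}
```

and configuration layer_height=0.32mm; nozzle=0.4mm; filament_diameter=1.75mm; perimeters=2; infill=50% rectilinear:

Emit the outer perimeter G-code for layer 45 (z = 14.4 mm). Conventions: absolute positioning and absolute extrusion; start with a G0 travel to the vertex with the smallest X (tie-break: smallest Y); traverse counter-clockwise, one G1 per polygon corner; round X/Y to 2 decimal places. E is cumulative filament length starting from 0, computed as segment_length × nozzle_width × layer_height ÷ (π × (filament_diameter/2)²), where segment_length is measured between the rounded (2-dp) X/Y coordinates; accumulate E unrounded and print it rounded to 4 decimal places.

G0 X8.00 Y7.50 Z14.40
G1 X23.00 Y7.50 E0.7982
G1 X23.00 Y26.50 E1.8094
G1 X8.00 Y26.50 E2.6076
G1 X8.00 Y7.50 E3.6187

At z = 14.4 mm: the cube is absent (z outside [0, 14]); the 15×19 cube at (8, 7.5) contributes its full rectangle; Taking the union: only the 15×19 cube at (8, 7.5) is present, so the union is just that shape — 1 connected region. The outline is a single polygon with 4 vertices. Extrusion per mm of travel: 0.4 × 0.32 / (π × 0.875²) = 0.053216. Accumulating E over each segment gives final E = 3.6187.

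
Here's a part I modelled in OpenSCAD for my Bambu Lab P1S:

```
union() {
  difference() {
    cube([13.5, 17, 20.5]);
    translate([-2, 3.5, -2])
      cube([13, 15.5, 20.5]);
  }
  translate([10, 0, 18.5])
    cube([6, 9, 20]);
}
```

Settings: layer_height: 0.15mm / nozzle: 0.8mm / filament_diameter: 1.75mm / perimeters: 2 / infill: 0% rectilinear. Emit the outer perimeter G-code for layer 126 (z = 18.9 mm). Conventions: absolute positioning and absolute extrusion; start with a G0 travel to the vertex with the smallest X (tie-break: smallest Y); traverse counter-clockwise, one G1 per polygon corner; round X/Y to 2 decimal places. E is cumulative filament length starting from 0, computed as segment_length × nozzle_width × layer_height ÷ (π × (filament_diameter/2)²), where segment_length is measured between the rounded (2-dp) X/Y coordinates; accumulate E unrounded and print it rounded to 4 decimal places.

At z = 18.9 mm: the cube (footprint 13.5×17) is included at this height; the cube at (-2, 3.5) is absent (z outside [-2, 18.5]); Taking the first minus the rest: none of the subtracted shapes is present at this height, so the 13.5×17 cube is unchanged — 1 connected region; the 6×9 cube at (10, 0) contributes its full rectangle; Merging all regions: the regions partially overlap (shared area 31.50 mm²), so overlapping operands fuse into one piece — 1 connected region. The outline is a single polygon with 6 vertices. Extrusion per mm of travel: 0.8 × 0.15 / (π × 0.875²) = 0.049890. Accumulating E over each segment gives final E = 3.2928.

G0 X0.00 Y0.00 Z18.90
G1 X16.00 Y0.00 E0.7982
G1 X16.00 Y9.00 E1.2473
G1 X13.50 Y9.00 E1.3720
G1 X13.50 Y17.00 E1.7711
G1 X0.00 Y17.00 E2.4446
G1 X0.00 Y0.00 E3.2928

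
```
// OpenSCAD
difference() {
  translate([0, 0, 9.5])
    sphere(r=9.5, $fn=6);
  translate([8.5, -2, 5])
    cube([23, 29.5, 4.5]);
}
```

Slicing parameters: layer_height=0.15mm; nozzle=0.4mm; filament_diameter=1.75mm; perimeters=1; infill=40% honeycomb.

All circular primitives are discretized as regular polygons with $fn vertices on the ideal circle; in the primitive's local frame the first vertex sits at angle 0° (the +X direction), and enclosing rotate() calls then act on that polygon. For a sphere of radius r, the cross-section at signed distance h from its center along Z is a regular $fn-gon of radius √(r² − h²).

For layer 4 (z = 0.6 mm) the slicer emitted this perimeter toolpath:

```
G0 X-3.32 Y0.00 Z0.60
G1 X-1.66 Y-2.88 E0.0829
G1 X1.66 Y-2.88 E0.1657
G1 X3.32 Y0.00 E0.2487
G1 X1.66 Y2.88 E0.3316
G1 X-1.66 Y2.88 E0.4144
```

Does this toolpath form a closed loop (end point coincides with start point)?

Start point (G0): (-3.32, 0.00). End point (last G1): the path does not return to the start — open.

no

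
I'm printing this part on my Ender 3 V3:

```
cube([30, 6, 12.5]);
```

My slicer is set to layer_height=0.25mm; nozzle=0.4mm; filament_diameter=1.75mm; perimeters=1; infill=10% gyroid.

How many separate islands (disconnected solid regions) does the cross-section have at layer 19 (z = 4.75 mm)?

1

At z = 4.75 mm: the cube is present — its section is the full 30×6 rectangle. Overall, the cross-section is a single solid region. Island count = 1.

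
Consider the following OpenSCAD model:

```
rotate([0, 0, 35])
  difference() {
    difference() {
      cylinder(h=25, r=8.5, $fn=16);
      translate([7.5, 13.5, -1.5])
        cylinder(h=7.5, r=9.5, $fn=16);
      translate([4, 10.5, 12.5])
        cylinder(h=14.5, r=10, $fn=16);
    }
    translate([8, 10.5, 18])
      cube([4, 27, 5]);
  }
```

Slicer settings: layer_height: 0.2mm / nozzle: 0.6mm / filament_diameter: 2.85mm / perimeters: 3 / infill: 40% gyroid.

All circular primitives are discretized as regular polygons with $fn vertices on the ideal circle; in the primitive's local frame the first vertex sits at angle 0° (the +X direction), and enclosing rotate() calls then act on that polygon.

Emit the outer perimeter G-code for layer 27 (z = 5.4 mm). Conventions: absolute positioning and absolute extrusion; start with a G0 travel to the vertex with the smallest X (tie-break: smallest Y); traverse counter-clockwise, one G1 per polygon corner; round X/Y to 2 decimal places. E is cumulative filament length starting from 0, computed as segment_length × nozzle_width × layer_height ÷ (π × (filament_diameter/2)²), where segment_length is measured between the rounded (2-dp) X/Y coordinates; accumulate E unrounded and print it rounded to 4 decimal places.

G0 X-8.37 Y1.48 Z5.40
G1 X-8.30 Y-1.84 E0.0625
G1 X-6.96 Y-4.88 E0.1250
G1 X-4.57 Y-7.17 E0.1872
G1 X-1.48 Y-8.37 E0.2496
G1 X1.84 Y-8.30 E0.3120
G1 X4.88 Y-6.96 E0.3745
G1 X7.17 Y-4.57 E0.4368
G1 X8.37 Y-1.48 E0.4991
G1 X8.30 Y1.84 E0.5616
G1 X6.96 Y4.88 E0.6241
G1 X4.57 Y7.17 E0.6864
G1 X3.69 Y7.51 E0.7041
G1 X0.46 Y6.09 E0.7705
G1 X-3.25 Y6.00 E0.8403
G1 X-5.10 Y6.73 E0.8777
G1 X-7.17 Y4.57 E0.9340
G1 X-8.37 Y1.48 E0.9963

At z = 5.4 mm: the r=8.5 cylinder contributes a regular 16-gon of circumradius 8.5; the cylinder at (7.5, 13.5): section is a regular 16-gon, circumradius r=9.5; the cylinder at (4, 10.5) is not intersected at this z (z outside [12.5, 27]); Subtracting the remaining from the first: starting from the r=8.5 cylinder, the r=9.5 cylinder at (7.5, 13.5) partially overlaps it — only the 13.76 mm² overlap (of its 276.30 mm²) is removed, clipping the outline — 1 connected region; the cube at (8, 10.5) is not intersected at this z (z outside [18, 23]); Subtracting the remaining from the first: none of the subtracted shapes is present at this height, so that combined region is unchanged — 1 connected region; (whole slice rotated 35° about Z — lengths, areas and connectivity unchanged). The outline is a single polygon with 17 vertices. Extrusion per mm of travel: 0.6 × 0.2 / (π × 1.425²) = 0.018811. Accumulating E over each segment gives final E = 0.9963.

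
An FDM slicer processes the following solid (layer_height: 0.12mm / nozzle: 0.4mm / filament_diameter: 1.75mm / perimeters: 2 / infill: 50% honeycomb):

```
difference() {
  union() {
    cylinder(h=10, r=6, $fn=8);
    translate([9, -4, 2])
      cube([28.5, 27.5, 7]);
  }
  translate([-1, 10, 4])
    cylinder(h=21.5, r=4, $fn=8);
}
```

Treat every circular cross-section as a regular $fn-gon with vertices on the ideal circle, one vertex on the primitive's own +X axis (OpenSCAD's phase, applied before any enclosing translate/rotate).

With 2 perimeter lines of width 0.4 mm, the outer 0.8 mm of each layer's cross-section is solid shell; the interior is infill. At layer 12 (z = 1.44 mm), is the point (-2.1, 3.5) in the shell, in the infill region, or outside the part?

infill

At z = 1.44 mm: the r=6 cylinder gives a regular 8-gon of circumradius 6 (constant along its height); the cube at (9, -4) is absent (z outside [2, 9]); Taking the union: only the r=6 cylinder is present, so the union is just that shape — 1 connected region; the cylinder at (-1, 10) is absent (z outside [4, 25.5]); Taking the first minus the rest: none of the subtracted shapes is present at this height, so that combined region is unchanged — 1 connected region. Overall, the cross-section is a single solid region. The nearest boundary edge runs (0.00, 6.00)→(-4.24, 4.24); distance from the point to it = 1.51 mm. The point is inside the cross-section and 1.51 mm from the nearest boundary — more than the 0.8 mm shell width (2 × 0.4), so it's in the infill interior.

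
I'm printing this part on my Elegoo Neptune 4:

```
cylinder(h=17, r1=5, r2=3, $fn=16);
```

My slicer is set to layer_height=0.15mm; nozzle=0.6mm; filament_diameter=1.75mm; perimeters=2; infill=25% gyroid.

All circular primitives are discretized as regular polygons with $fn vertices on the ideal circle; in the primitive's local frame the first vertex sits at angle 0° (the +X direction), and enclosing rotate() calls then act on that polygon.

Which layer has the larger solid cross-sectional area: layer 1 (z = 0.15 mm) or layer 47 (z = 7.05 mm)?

layer 1 (z = 0.15 mm)

Layer 1 (z = 0.15): the cone contributes a regular 16-gon of circumradius 4.982 (interpolated between r1=5 and r2=3 at t=0.009) (area = (16/2)·4.982²·sin(360°/16) = 76.00 mm²). So its area = 76.00 mm². Layer 47 (z = 7.05): the cone (r1=5→r2=3) has section circumradius 4.171 here — a regular 16-gon (area = (16/2)·4.171²·sin(360°/16) = 53.25 mm²). So its area = 53.25 mm². Layer 1 is larger (76.00 vs 53.25 mm²).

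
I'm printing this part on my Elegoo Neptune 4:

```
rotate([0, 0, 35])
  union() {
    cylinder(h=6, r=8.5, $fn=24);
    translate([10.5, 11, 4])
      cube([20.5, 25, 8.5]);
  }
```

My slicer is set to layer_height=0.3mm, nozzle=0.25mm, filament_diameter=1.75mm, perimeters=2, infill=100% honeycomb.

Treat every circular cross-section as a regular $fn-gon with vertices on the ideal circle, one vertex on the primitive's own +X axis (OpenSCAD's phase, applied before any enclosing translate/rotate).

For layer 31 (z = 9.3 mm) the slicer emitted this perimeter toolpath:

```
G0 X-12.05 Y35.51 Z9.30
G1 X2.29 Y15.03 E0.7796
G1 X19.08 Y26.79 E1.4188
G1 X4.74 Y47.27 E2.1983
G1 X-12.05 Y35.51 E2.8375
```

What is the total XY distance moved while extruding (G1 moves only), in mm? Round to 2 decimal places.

Sum the Euclidean lengths of each G1 segment: total = 91.00 mm.

91.00 mm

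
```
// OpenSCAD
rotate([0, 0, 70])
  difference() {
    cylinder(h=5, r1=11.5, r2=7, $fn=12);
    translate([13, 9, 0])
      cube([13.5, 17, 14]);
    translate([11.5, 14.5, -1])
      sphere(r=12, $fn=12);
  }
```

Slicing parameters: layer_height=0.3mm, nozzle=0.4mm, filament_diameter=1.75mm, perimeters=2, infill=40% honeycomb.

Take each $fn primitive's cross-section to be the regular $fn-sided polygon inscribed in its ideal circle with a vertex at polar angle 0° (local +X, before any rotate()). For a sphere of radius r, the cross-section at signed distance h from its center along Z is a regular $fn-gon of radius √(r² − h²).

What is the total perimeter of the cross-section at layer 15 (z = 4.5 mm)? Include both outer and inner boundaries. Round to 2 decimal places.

46.28 mm

At z = 4.5 mm: the cone: at t=0.900 of its height the radius interpolates to r₁+(r₂−r₁)t = 7.450, giving a regular 12-gon of that circumradius (perimeter = 2·12·7.450·sin(180°/12) = 46.28 mm); the cube at (13, 9) is present — its section is the full 13.5×17 rectangle (perimeter 61.00 mm); the sphere at (11.5, 14.5): section is a regular 12-gon, circumradius = √(r²−h²) = √(12²−5.5²) = 10.665 (perimeter = 2·12·10.665·sin(180°/12) = 66.25 mm); Subtracting the remaining from the first: starting from the cone, the 13.5×17 cube at (13, 9) misses the remaining region (no effect); the r=12 sphere at (11.5, 14.5) misses the remaining region (no effect) — boundary = 46.28 mm; (rotated 70° about Z; rotation is an isometry so areas/perimeters/island counts are preserved). Overall, the cross-section is a single solid region. Total boundary length (outer) = 46.28 mm.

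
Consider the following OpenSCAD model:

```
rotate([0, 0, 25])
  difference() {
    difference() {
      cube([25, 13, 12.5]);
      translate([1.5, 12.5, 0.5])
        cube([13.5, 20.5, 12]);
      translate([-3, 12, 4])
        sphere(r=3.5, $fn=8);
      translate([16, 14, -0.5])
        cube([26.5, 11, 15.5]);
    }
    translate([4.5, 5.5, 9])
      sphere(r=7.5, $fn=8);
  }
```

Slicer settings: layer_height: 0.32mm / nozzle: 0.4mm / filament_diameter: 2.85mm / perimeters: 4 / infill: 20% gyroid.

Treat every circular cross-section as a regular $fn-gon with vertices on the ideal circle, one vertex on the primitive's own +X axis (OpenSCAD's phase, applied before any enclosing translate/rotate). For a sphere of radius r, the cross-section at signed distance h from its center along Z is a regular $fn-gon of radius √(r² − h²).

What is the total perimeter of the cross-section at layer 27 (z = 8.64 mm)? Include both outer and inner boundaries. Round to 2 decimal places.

74.23 mm

At z = 8.64 mm: the 25×13 cube contributes its full rectangle (perimeter 76.00 mm); the cube at (1.5, 12.5) (footprint 13.5×20.5) is included at this height (perimeter 68.00 mm); the sphere at (-3, 12) does not reach this height (|z−center|=4.640 > r=3.5); the cube at (16, 14) is present — its section is the full 26.5×11 rectangle (perimeter 75.00 mm); Taking the first minus the rest: starting from the 25×13 cube, the 13.5×20.5 cube at (1.5, 12.5) partially overlaps it — only the 6.75 mm² overlap (of its 276.75 mm²) is removed, clipping the outline; the 26.5×11 cube at (16, 14) misses the remaining region (no effect) — boundary = 77.00 mm; the r=7.5 sphere at (4.5, 5.5) slices to a regular 8-gon of circumradius 7.491 (√(r²−h²) with h=0.36 from center) (perimeter = 2·8·7.491·sin(180°/8) = 45.87 mm); Taking the first minus the rest: starting from that combined region, the r=7.5 sphere at (4.5, 5.5) partially overlaps it — only the 128.26 mm² overlap (of its 158.73 mm²) is removed, clipping the outline — boundary = 74.23 mm; (rotated 25° about Z; rotation is an isometry so areas/perimeters/island counts are preserved). Overall, the cross-section has 2 separate islands. Total boundary length (outer) = 74.23 mm.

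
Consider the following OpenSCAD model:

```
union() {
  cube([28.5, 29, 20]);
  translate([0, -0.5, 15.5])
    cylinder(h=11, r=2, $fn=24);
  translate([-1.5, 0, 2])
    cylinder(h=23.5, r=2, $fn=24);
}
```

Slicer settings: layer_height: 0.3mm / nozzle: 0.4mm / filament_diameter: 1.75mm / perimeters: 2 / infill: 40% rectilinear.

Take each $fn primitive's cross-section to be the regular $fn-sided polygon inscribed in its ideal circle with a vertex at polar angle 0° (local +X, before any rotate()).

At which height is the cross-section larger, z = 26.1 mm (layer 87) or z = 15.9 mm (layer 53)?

layer 53 (z = 15.9 mm)

Layer 87 (z = 26.1): the cube is absent (z outside [0, 20]); the r=2 cylinder at (0, -0.5) gives a regular 24-gon of circumradius 2 (constant along its height) (area = (24/2)·2.000²·sin(360°/24) = 12.42 mm²); the cylinder at (-1.5, 0) is absent (z outside [2, 25.5]); Taking the union: only the r=2 cylinder at (0, -0.5) is present, so the union is just that shape — area = 12.42 mm². So its area = 12.42 mm². Layer 53 (z = 15.9): the 28.5×29 cube contributes its full rectangle (area 826.50 mm²); the r=2 cylinder at (0, -0.5) contributes a regular 24-gon of circumradius 2 (area = (24/2)·2.000²·sin(360°/24) = 12.42 mm²); the r=2 cylinder at (-1.5, 0) contributes a regular 24-gon of circumradius 2 (area = (24/2)·2.000²·sin(360°/24) = 12.42 mm²); Merging all regions: the regions partially overlap — summed areas 851.35 mm² minus the doubly-counted overlap 8.43 mm² gives 842.92 mm² — area = 842.92 mm². So its area = 842.92 mm². Layer 53 is larger (842.92 vs 12.42 mm²).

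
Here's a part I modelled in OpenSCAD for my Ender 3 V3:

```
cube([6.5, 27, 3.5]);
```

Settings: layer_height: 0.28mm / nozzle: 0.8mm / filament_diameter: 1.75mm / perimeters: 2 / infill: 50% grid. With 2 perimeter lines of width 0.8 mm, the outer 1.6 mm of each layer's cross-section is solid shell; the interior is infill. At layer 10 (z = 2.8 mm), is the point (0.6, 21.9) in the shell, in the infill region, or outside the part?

shell

At z = 2.8 mm: the 6.5×27 cube contributes its full rectangle. Overall, the cross-section is a single solid region. The nearest boundary edge runs (0.00, 27.00)→(0.00, 0.00); distance from the point to it = 0.60 mm. The point is inside the cross-section, 0.60 mm from the nearest boundary — within the 1.6 mm shell band (2 × 0.8).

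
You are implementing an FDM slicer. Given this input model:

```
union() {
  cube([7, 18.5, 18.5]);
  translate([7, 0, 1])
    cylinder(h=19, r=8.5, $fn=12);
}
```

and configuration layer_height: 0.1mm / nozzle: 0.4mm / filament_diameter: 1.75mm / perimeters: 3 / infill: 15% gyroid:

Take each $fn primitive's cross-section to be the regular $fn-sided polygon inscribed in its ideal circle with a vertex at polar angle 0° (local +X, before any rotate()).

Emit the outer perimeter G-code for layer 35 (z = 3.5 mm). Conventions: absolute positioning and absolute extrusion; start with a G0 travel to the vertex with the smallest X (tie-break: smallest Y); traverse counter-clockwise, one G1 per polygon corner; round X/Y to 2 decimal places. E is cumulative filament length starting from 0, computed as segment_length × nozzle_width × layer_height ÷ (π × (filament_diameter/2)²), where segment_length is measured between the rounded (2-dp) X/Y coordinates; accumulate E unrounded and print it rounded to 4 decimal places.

G0 X-1.50 Y0.00 Z3.50
G1 X-0.36 Y-4.25 E0.0732
G1 X2.75 Y-7.36 E0.1463
G1 X7.00 Y-8.50 E0.2195
G1 X11.25 Y-7.36 E0.2927
G1 X14.36 Y-4.25 E0.3658
G1 X15.50 Y0.00 E0.4390
G1 X14.36 Y4.25 E0.5122
G1 X11.25 Y7.36 E0.5853
G1 X7.00 Y8.50 E0.6585
G1 X7.00 Y18.50 E0.8248
G1 X0.00 Y18.50 E0.9412
G1 X0.00 Y4.61 E1.1722
G1 X-0.36 Y4.25 E1.1807
G1 X-1.50 Y0.00 E1.2538

At z = 3.5 mm: the cube is present — its section is the full 7×18.5 rectangle; the r=8.5 cylinder at (7, 0) contributes a regular 12-gon of circumradius 8.5; Combining (union): the regions partially overlap (shared area 50.17 mm²), so overlapping operands fuse into one piece — 1 connected region. The outline is a single polygon with 14 vertices. Extrusion per mm of travel: 0.4 × 0.1 / (π × 0.875²) = 0.016630. Accumulating E over each segment gives final E = 1.2538.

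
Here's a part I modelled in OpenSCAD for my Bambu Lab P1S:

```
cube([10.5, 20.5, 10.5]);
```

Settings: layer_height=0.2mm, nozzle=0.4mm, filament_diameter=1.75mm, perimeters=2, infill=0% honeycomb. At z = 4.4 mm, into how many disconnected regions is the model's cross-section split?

At z = 4.4 mm: the cube is present — its section is the full 10.5×20.5 rectangle. The result has 1 disconnected region.

1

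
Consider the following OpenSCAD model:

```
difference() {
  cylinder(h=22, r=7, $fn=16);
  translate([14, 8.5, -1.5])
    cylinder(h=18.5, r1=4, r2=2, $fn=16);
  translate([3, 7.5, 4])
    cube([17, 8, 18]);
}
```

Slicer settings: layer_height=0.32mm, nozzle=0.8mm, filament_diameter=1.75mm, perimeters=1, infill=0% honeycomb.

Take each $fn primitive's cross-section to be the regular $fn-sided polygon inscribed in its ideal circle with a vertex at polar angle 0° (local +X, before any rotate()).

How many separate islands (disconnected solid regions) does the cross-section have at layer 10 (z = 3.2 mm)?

1

At z = 3.2 mm: the cylinder: section is a regular 16-gon, circumradius r=7; the cone at (14, 8.5): at t=0.254 of its height the radius interpolates to r₁+(r₂−r₁)t = 3.492, giving a regular 16-gon of that circumradius; the cube at (3, 7.5) is not intersected at this z (z outside [4, 22]); After the difference (first − rest): starting from the r=7 cylinder, the cone at (14, 8.5) misses the remaining region (no effect) — 1 connected region. Overall, the cross-section is a single solid region. Island count = 1.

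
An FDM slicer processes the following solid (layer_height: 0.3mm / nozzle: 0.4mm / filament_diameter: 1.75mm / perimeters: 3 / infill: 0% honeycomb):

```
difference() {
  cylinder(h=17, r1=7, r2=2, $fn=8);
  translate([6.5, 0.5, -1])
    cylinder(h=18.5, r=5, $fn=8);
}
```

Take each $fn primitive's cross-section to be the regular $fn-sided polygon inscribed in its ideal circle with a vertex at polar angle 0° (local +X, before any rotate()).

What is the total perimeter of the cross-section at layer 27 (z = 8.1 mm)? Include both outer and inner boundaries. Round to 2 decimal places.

At z = 8.1 mm: the cone: at t=0.476 of its height the radius interpolates to r₁+(r₂−r₁)t = 4.618, giving a regular 8-gon of that circumradius (perimeter = 2·8·4.618·sin(180°/8) = 28.27 mm); the r=5 cylinder at (6.5, 0.5) contributes a regular 8-gon of circumradius 5 (perimeter = 2·8·5.000·sin(180°/8) = 30.61 mm); After the difference (first − rest): starting from the cone, the r=5 cylinder at (6.5, 0.5) partially overlaps it — only the 11.45 mm² overlap (of its 70.71 mm²) is removed, clipping the outline — boundary = 28.15 mm. Overall, the cross-section is a single solid region. Total boundary length (outer) = 28.15 mm.

28.15 mm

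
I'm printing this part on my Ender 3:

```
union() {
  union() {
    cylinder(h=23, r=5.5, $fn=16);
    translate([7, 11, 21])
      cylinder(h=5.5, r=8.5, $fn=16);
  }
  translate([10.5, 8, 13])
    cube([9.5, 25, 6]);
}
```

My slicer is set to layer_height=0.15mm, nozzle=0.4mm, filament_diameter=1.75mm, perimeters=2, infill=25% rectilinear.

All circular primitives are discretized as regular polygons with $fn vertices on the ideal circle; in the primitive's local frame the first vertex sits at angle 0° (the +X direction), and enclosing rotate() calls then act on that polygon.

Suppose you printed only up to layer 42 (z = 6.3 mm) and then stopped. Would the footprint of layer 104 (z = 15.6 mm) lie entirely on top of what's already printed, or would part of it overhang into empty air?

part overhangs

Compare the two slices. At z = 6.3: the r=5.5 cylinder contributes a regular 16-gon of circumradius 5.5 (area = (16/2)·5.500²·sin(360°/16) = 92.61 mm²); the cylinder at (7, 11) does not reach this height (z outside [21, 26.5]); Merging all regions: only the r=5.5 cylinder is present, so the union is just that shape — area = 92.61 mm²; the cube at (10.5, 8) is not intersected at this z (z outside [13, 19]); Merging all regions: only that combined region is present, so the union is just that shape — area = 92.61 mm². At z = 15.6: the r=5.5 cylinder gives a regular 16-gon of circumradius 5.5 (constant along its height) (area = (16/2)·5.500²·sin(360°/16) = 92.61 mm²); the cylinder at (7, 11) is absent (z outside [21, 26.5]); Taking the union: only the r=5.5 cylinder is present, so the union is just that shape — area = 92.61 mm²; the 9.5×25 cube at (10.5, 8) contributes its full rectangle (area 237.50 mm²); Taking the union: the 2 present regions are separate (no shared area or edge), so areas and boundary lengths simply add and each stays a separate island — area = 330.11 mm². Checking containment: at z = 15.6 the cross-section extends beyond the z = 6.3 cross-section by about 237.50 mm².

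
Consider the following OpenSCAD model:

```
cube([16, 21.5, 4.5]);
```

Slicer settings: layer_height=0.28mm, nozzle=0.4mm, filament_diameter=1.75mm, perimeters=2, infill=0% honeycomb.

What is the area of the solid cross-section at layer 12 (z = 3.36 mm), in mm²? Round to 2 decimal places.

At z = 3.36 mm: the 16×21.5 cube contributes its full rectangle (area 344.00 mm²). Overall, the cross-section is a single solid region. Net area = 344.00 mm².

344.00 mm²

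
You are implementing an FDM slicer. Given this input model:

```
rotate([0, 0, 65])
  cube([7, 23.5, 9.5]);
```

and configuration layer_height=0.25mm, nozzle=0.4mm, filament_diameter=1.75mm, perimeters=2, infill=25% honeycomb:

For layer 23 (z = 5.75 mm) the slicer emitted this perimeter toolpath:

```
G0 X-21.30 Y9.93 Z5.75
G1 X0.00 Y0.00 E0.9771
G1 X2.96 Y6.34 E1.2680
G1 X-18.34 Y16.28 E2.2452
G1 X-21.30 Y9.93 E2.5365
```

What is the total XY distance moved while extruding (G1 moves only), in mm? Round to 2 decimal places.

61.01 mm

Sum the Euclidean lengths of each G1 segment: total = 61.01 mm.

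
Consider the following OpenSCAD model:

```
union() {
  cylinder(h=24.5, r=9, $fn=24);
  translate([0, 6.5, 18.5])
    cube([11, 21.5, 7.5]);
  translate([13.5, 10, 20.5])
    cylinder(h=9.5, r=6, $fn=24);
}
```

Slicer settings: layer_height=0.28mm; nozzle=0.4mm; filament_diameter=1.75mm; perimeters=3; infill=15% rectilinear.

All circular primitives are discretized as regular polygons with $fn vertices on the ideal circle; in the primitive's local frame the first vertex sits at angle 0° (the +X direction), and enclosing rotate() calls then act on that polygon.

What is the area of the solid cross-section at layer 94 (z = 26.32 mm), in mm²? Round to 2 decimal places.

At z = 26.32 mm: the cylinder is not intersected at this z (z outside [0, 24.5]); the cube at (0, 6.5) is absent (z outside [18.5, 26]); the r=6 cylinder at (13.5, 10) gives a regular 24-gon of circumradius 6 (constant along its height) (area = (24/2)·6.000²·sin(360°/24) = 111.81 mm²); Combining (union): only the r=6 cylinder at (13.5, 10) is present, so the union is just that shape — area = 111.81 mm². Overall, the cross-section is a single solid region. Net area = 111.81 mm².

111.81 mm²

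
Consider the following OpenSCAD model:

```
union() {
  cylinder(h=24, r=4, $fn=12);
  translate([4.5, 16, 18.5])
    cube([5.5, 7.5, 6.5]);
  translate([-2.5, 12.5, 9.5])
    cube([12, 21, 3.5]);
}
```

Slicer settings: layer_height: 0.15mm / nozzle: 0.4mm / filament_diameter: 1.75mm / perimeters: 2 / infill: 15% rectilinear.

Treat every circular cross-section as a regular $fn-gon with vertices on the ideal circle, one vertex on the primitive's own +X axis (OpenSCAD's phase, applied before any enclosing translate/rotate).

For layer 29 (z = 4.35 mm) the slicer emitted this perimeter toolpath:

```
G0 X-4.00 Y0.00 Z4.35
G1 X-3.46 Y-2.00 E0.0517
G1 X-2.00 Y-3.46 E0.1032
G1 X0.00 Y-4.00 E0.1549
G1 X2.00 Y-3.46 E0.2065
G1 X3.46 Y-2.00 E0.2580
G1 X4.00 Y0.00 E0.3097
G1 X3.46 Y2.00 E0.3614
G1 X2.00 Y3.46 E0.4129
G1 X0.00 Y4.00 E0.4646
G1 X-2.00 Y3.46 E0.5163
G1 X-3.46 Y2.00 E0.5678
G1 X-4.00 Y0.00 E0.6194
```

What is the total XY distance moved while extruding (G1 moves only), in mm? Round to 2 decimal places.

24.83 mm

Sum the Euclidean lengths of each G1 segment: total = 24.83 mm.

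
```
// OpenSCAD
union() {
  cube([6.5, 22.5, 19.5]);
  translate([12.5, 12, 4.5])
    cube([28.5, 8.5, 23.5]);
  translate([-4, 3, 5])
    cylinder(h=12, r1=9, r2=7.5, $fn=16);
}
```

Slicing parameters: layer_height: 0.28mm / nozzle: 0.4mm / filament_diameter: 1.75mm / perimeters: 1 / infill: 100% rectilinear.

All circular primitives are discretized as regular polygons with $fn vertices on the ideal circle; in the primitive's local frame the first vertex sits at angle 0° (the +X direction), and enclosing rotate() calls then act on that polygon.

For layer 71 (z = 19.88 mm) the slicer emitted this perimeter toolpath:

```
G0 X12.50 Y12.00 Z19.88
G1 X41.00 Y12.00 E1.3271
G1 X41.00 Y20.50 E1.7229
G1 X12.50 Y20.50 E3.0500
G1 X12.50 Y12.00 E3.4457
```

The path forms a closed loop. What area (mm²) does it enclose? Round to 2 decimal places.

242.25 mm²

Apply the shoelace formula to the sequence of (X, Y) vertices; enclosed area = 242.25 mm².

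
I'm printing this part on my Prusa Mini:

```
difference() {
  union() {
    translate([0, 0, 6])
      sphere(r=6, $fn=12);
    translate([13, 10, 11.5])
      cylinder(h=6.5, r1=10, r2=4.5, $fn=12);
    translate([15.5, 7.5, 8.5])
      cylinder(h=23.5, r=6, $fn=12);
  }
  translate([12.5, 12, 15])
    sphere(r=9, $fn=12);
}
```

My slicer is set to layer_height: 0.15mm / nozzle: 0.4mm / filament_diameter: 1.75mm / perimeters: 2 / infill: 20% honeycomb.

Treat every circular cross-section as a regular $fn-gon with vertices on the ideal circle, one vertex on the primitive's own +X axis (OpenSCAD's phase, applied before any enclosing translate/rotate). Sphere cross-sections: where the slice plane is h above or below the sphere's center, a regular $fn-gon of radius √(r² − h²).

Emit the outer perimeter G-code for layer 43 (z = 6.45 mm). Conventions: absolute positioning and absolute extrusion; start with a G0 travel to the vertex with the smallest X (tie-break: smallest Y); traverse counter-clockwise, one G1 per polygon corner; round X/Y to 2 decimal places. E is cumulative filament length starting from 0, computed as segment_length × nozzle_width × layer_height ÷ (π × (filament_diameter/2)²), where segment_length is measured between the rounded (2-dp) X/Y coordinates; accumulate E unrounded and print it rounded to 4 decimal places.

At z = 6.45 mm: the r=6 sphere contributes a regular 12-gon of circumradius √(6²−0.45²) = 5.983; the cone at (13, 10) does not reach this height (z outside [11.5, 18]); the cylinder at (15.5, 7.5) does not reach this height (z outside [8.5, 32]); Merging all regions: only the r=6 sphere is present, so the union is just that shape — 1 connected region; the sphere at (12.5, 12): section is a regular 12-gon, circumradius = √(r²−h²) = √(9²−8.55²) = 2.810; Taking the first minus the rest: starting from that combined region, the r=9 sphere at (12.5, 12) misses the remaining region (no effect) — 1 connected region. The outline is a single polygon with 12 vertices. Extrusion per mm of travel: 0.4 × 0.15 / (π × 0.875²) = 0.024945. Accumulating E over each segment gives final E = 0.9267.

G0 X-5.98 Y0.00 Z6.45
G1 X-5.18 Y-2.99 E0.0772
G1 X-2.99 Y-5.18 E0.1545
G1 X0.00 Y-5.98 E0.2317
G1 X2.99 Y-5.18 E0.3089
G1 X5.18 Y-2.99 E0.3861
G1 X5.98 Y0.00 E0.4634
G1 X5.18 Y2.99 E0.5406
G1 X2.99 Y5.18 E0.6178
G1 X0.00 Y5.98 E0.6950
G1 X-2.99 Y5.18 E0.7722
G1 X-5.18 Y2.99 E0.8495
G1 X-5.98 Y0.00 E0.9267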